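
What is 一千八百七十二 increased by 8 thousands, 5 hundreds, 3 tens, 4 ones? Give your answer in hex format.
Convert 一千八百七十二 (Chinese numeral) → 1×1000 + 8×100 + 7×10 + 2 = 1872 (decimal)
Convert 8 thousands, 5 hundreds, 3 tens, 4 ones (place-value notation) → 8×1000 + 5×100 + 3×10 + 4 = 8534 (decimal)
Compute 1872 + 8534 = 10406
Convert 10406 (decimal) → 10406 = 2×4096 + 8×256 + 10×16 + 6 → 0x28A6 (hexadecimal)
0x28A6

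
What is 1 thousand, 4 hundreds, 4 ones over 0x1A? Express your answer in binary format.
Convert 1 thousand, 4 hundreds, 4 ones (place-value notation) → 1×1000 + 4×100 + 4 = 1404 (decimal)
Convert 0x1A (hexadecimal) → 1×16 + 10 = 26 (decimal)
Compute 1404 ÷ 26 = 54
Convert 54 (decimal) → 54 = 32 + 16 + 4 + 2 → 0b110110 (binary)
0b110110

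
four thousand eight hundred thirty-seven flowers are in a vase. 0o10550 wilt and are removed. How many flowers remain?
Convert four thousand eight hundred thirty-seven (English words) → 4×1000 + 8×100 + 37 = 4837 (decimal)
Convert 0o10550 (octal) → 1×4096 + 5×64 + 5×8 = 4456 (decimal)
Compute 4837 - 4456 = 381
381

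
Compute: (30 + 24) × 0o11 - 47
Convert 0o11 (octal) → 1×8 + 1 = 9 (decimal)
Expression in decimal: (30 + 24) × 9 - 47
Parentheses first: 30 + 24 = 54
Multiply: 54 × 9 = 486
Subtract: 486 - 47 = 439
439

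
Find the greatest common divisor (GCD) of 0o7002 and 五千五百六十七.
Convert 0o7002 (octal) → 7×512 + 2 = 3586 (decimal)
Convert 五千五百六十七 (Chinese numeral) → 5×1000 + 5×100 + 6×10 + 7 = 5567 (decimal)
Compute gcd(3586, 5567) = 1
1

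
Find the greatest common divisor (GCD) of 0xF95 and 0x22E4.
Convert 0xF95 (hexadecimal) → 15×256 + 9×16 + 5 = 3989 (decimal)
Convert 0x22E4 (hexadecimal) → 2×4096 + 2×256 + 14×16 + 4 = 8932 (decimal)
Compute gcd(3989, 8932) = 1
1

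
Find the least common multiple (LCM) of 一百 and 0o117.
Convert 一百 (Chinese numeral) → 1×100 = 100 (decimal)
Convert 0o117 (octal) → 1×64 + 1×8 + 7 = 79 (decimal)
Compute lcm(100, 79) = 7900
7900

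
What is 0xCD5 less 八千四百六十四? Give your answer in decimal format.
Convert 0xCD5 (hexadecimal) → 12×256 + 13×16 + 5 = 3285 (decimal)
Convert 八千四百六十四 (Chinese numeral) → 8×1000 + 4×100 + 6×10 + 4 = 8464 (decimal)
Compute 3285 - 8464 = -5179
-5179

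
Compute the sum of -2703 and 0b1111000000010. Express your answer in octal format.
Convert 0b1111000000010 (binary) → 4096 + 2048 + 1024 + 512 + 2 = 7682 (decimal)
Compute -2703 + 7682 = 4979
Convert 4979 (decimal) → 4979 = 1×4096 + 1×512 + 5×64 + 6×8 + 3 → 0o11563 (octal)
0o11563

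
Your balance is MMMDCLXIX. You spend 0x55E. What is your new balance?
Convert MMMDCLXIX (Roman numeral) → 1000 + 1000 + 1000 + 500 + 100 + 50 + 10 + 9 = 3669 (decimal)
Convert 0x55E (hexadecimal) → 5×256 + 5×16 + 14 = 1374 (decimal)
Compute 3669 - 1374 = 2295
2295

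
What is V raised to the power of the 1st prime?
Convert V (Roman numeral) → 5 (decimal)
Convert the 1st prime (prime index) → 2 (decimal)
Compute 5 ^ 2 = 25
25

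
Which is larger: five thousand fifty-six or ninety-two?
Convert five thousand fifty-six (English words) → 5×1000 + 56 = 5056 (decimal)
Convert ninety-two (English words) → 92 (decimal)
Compare 5056 vs 92: larger = 5056
5056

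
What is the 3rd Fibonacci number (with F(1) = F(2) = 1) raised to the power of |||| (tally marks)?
Convert the 3rd Fibonacci number (with F(1) = F(2) = 1) (Fibonacci index) → 1, 1, 2 → 2 (decimal)
Convert |||| (tally marks) → 4 (decimal)
Compute 2 ^ 4 = 16
16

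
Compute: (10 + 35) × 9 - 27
Parentheses first: 10 + 35 = 45
Multiply: 45 × 9 = 405
Subtract: 405 - 27 = 378
378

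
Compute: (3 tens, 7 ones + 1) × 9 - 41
Convert 3 tens, 7 ones (place-value notation) → 3×10 + 7 = 37 (decimal)
Expression in decimal: (37 + 1) × 9 - 41
Parentheses first: 37 + 1 = 38
Multiply: 38 × 9 = 342
Subtract: 342 - 41 = 301
301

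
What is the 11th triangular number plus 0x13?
The 11th triangular number = 11×12/2 = 66
Convert 0x13 (hexadecimal) → 1×16 + 3 = 19 (decimal)
Compute 66 + 19 = 85
85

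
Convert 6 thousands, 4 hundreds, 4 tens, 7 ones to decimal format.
Convert 6 thousands, 4 hundreds, 4 tens, 7 ones (place-value notation) → 6×1000 + 4×100 + 4×10 + 7 = 6447 (decimal)
6447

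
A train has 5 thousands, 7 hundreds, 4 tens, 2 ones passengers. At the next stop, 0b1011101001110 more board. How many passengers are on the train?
Convert 5 thousands, 7 hundreds, 4 tens, 2 ones (place-value notation) → 5×1000 + 7×100 + 4×10 + 2 = 5742 (decimal)
Convert 0b1011101001110 (binary) → 4096 + 1024 + 512 + 256 + 64 + 8 + 4 + 2 = 5966 (decimal)
Compute 5742 + 5966 = 11708
11708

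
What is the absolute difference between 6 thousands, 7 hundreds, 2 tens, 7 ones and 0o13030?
Convert 6 thousands, 7 hundreds, 2 tens, 7 ones (place-value notation) → 6×1000 + 7×100 + 2×10 + 7 = 6727 (decimal)
Convert 0o13030 (octal) → 1×4096 + 3×512 + 3×8 = 5656 (decimal)
Compute |6727 - 5656| = 1071
1071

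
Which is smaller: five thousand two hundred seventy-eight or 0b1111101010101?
Convert five thousand two hundred seventy-eight (English words) → 5×1000 + 2×100 + 78 = 5278 (decimal)
Convert 0b1111101010101 (binary) → 4096 + 2048 + 1024 + 512 + 256 + 64 + 16 + 4 + 1 = 8021 (decimal)
Compare 5278 vs 8021: smaller = 5278
5278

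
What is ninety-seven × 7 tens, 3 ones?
Convert ninety-seven (English words) → 97 (decimal)
Convert 7 tens, 3 ones (place-value notation) → 7×10 + 3 = 73 (decimal)
Compute 97 × 73 = 7081
7081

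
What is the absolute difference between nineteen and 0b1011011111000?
Convert nineteen (English words) → 19 (decimal)
Convert 0b1011011111000 (binary) → 4096 + 1024 + 512 + 128 + 64 + 32 + 16 + 8 = 5880 (decimal)
Compute |19 - 5880| = 5861
5861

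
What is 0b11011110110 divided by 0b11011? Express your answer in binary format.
Convert 0b11011110110 (binary) → 1024 + 512 + 128 + 64 + 32 + 16 + 4 + 2 = 1782 (decimal)
Convert 0b11011 (binary) → 16 + 8 + 2 + 1 = 27 (decimal)
Compute 1782 ÷ 27 = 66
Convert 66 (decimal) → 66 = 64 + 2 → 0b1000010 (binary)
0b1000010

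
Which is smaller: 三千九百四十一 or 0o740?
Convert 三千九百四十一 (Chinese numeral) → 3×1000 + 9×100 + 4×10 + 1 = 3941 (decimal)
Convert 0o740 (octal) → 7×64 + 4×8 = 480 (decimal)
Compare 3941 vs 480: smaller = 480
480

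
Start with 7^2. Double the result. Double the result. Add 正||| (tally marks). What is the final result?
Convert 7^2 (power) → 49 (decimal)
Start: 49
49 × 2 = 98
98 × 2 = 196
Convert 正||| (tally marks) → 5 + 3 = 8 (decimal)
196 + 8 = 204
204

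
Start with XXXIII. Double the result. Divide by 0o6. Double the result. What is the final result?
Convert XXXIII (Roman numeral) → 10 + 10 + 10 + 1 + 1 + 1 = 33 (decimal)
Start: 33
33 × 2 = 66
Convert 0o6 (octal) → 6 (decimal)
66 ÷ 6 = 11
11 × 2 = 22
22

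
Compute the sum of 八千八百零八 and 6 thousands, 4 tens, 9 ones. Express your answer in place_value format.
Convert 八千八百零八 (Chinese numeral) → 8×1000 + 8×100 + 8 = 8808 (decimal)
Convert 6 thousands, 4 tens, 9 ones (place-value notation) → 6×1000 + 4×10 + 9 = 6049 (decimal)
Compute 8808 + 6049 = 14857
Convert 14857 (decimal) → 14857 = 14×1000 + 8×100 + 5×10 + 7 → 14 thousands, 8 hundreds, 5 tens, 7 ones (place-value notation)
14 thousands, 8 hundreds, 5 tens, 7 ones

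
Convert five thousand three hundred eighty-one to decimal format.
Convert five thousand three hundred eighty-one (English words) → 5×1000 + 3×100 + 81 = 5381 (decimal)
5381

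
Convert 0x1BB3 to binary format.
Convert 0x1BB3 (hexadecimal) → 1×4096 + 11×256 + 11×16 + 3 = 7091 (decimal)
Convert 7091 (decimal) → 7091 = 4096 + 2048 + 512 + 256 + 128 + 32 + 16 + 2 + 1 → 0b1101110110011 (binary)
0b1101110110011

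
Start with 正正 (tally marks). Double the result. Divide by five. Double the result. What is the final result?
Convert 正正 (tally marks) → 5 + 5 = 10 (decimal)
Start: 10
10 × 2 = 20
Convert five (English words) → 5 (decimal)
20 ÷ 5 = 4
4 × 2 = 8
8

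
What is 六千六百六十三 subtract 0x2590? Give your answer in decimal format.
Convert 六千六百六十三 (Chinese numeral) → 6×1000 + 6×100 + 6×10 + 3 = 6663 (decimal)
Convert 0x2590 (hexadecimal) → 2×4096 + 5×256 + 9×16 = 9616 (decimal)
Compute 6663 - 9616 = -2953
-2953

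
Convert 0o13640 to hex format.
Convert 0o13640 (octal) → 1×4096 + 3×512 + 6×64 + 4×8 = 6048 (decimal)
Convert 6048 (decimal) → 6048 = 1×4096 + 7×256 + 10×16 → 0x17A0 (hexadecimal)
0x17A0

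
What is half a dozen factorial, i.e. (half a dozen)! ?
Convert half a dozen (colloquial) → 6 (decimal)
Compute 6! = 720
720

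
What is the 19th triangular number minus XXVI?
The 19th triangular number = 19×20/2 = 190
Convert XXVI (Roman numeral) → 10 + 10 + 5 + 1 = 26 (decimal)
Compute 190 - 26 = 164
164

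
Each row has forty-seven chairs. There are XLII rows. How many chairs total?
Convert forty-seven (English words) → 47 (decimal)
Convert XLII (Roman numeral) → 40 + 1 + 1 = 42 (decimal)
Compute 47 × 42 = 1974
1974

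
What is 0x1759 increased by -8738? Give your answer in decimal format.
Convert 0x1759 (hexadecimal) → 1×4096 + 7×256 + 5×16 + 9 = 5977 (decimal)
Compute 5977 + -8738 = -2761
-2761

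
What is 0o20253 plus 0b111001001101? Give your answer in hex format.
Convert 0o20253 (octal) → 2×4096 + 2×64 + 5×8 + 3 = 8363 (decimal)
Convert 0b111001001101 (binary) → 2048 + 1024 + 512 + 64 + 8 + 4 + 1 = 3661 (decimal)
Compute 8363 + 3661 = 12024
Convert 12024 (decimal) → 12024 = 2×4096 + 14×256 + 15×16 + 8 → 0x2EF8 (hexadecimal)
0x2EF8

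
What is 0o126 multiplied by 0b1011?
Convert 0o126 (octal) → 1×64 + 2×8 + 6 = 86 (decimal)
Convert 0b1011 (binary) → 8 + 2 + 1 = 11 (decimal)
Compute 86 × 11 = 946
946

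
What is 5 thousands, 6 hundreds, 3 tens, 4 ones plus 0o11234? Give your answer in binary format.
Convert 5 thousands, 6 hundreds, 3 tens, 4 ones (place-value notation) → 5×1000 + 6×100 + 3×10 + 4 = 5634 (decimal)
Convert 0o11234 (octal) → 1×4096 + 1×512 + 2×64 + 3×8 + 4 = 4764 (decimal)
Compute 5634 + 4764 = 10398
Convert 10398 (decimal) → 10398 = 8192 + 2048 + 128 + 16 + 8 + 4 + 2 → 0b10100010011110 (binary)
0b10100010011110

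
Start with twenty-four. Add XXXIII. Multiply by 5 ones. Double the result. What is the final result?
Convert twenty-four (English words) → 24 (decimal)
Start: 24
Convert XXXIII (Roman numeral) → 10 + 10 + 10 + 1 + 1 + 1 = 33 (decimal)
24 + 33 = 57
Convert 5 ones (place-value notation) → 5 (decimal)
57 × 5 = 285
285 × 2 = 570
570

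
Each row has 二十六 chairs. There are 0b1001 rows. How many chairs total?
Convert 二十六 (Chinese numeral) → 2×10 + 6 = 26 (decimal)
Convert 0b1001 (binary) → 8 + 1 = 9 (decimal)
Compute 26 × 9 = 234
234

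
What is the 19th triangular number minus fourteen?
The 19th triangular number = 19×20/2 = 190
Convert fourteen (English words) → 14 (decimal)
Compute 190 - 14 = 176
176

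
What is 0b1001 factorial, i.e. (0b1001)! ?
Convert 0b1001 (binary) → 8 + 1 = 9 (decimal)
Compute 9! = 362880
362880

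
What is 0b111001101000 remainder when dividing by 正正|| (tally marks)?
Convert 0b111001101000 (binary) → 2048 + 1024 + 512 + 64 + 32 + 8 = 3688 (decimal)
Convert 正正|| (tally marks) → 5 + 5 + 2 = 12 (decimal)
Compute 3688 mod 12 = 4
4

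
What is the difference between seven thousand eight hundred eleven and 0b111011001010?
Convert seven thousand eight hundred eleven (English words) → 7×1000 + 8×100 + 11 = 7811 (decimal)
Convert 0b111011001010 (binary) → 2048 + 1024 + 512 + 128 + 64 + 8 + 2 = 3786 (decimal)
Difference: |7811 - 3786| = 4025
4025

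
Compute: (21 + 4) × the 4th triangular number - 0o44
Convert the 4th triangular number (triangular index) → 4×5/2 = 10 (decimal)
Convert 0o44 (octal) → 4×8 + 4 = 36 (decimal)
Expression in decimal: (21 + 4) × 10 - 36
Parentheses first: 21 + 4 = 25
Multiply: 25 × 10 = 250
Subtract: 250 - 36 = 214
214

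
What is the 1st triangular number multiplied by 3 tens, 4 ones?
Convert the 1st triangular number (triangular index) → 1×2/2 = 1 (decimal)
Convert 3 tens, 4 ones (place-value notation) → 3×10 + 4 = 34 (decimal)
Compute 1 × 34 = 34
34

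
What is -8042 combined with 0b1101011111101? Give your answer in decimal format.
Convert 0b1101011111101 (binary) → 4096 + 2048 + 512 + 128 + 64 + 32 + 16 + 8 + 4 + 1 = 6909 (decimal)
Compute -8042 + 6909 = -1133
-1133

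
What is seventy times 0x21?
Convert seventy (English words) → 70 (decimal)
Convert 0x21 (hexadecimal) → 2×16 + 1 = 33 (decimal)
Compute 70 × 33 = 2310
2310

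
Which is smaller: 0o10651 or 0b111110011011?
Convert 0o10651 (octal) → 1×4096 + 6×64 + 5×8 + 1 = 4521 (decimal)
Convert 0b111110011011 (binary) → 2048 + 1024 + 512 + 256 + 128 + 16 + 8 + 2 + 1 = 3995 (decimal)
Compare 4521 vs 3995: smaller = 3995
3995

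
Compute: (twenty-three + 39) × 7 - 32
Convert twenty-three (English words) → 23 (decimal)
Expression in decimal: (23 + 39) × 7 - 32
Parentheses first: 23 + 39 = 62
Multiply: 62 × 7 = 434
Subtract: 434 - 32 = 402
402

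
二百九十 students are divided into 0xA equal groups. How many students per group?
Convert 二百九十 (Chinese numeral) → 2×100 + 9×10 = 290 (decimal)
Convert 0xA (hexadecimal) → 10 (decimal)
Compute 290 ÷ 10 = 29
29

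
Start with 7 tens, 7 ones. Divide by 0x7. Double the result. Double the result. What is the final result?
Convert 7 tens, 7 ones (place-value notation) → 7×10 + 7 = 77 (decimal)
Start: 77
Convert 0x7 (hexadecimal) → 7 (decimal)
77 ÷ 7 = 11
11 × 2 = 22
22 × 2 = 44
44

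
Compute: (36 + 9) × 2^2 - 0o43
Convert 2^2 (power) → 4 (decimal)
Convert 0o43 (octal) → 4×8 + 3 = 35 (decimal)
Expression in decimal: (36 + 9) × 4 - 35
Parentheses first: 36 + 9 = 45
Multiply: 45 × 4 = 180
Subtract: 180 - 35 = 145
145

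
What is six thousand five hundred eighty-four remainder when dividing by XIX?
Convert six thousand five hundred eighty-four (English words) → 6×1000 + 5×100 + 84 = 6584 (decimal)
Convert XIX (Roman numeral) → 10 + 9 = 19 (decimal)
Compute 6584 mod 19 = 10
10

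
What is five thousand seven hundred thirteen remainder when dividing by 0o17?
Convert five thousand seven hundred thirteen (English words) → 5×1000 + 7×100 + 13 = 5713 (decimal)
Convert 0o17 (octal) → 1×8 + 7 = 15 (decimal)
Compute 5713 mod 15 = 13
13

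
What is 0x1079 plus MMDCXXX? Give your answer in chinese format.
Convert 0x1079 (hexadecimal) → 1×4096 + 7×16 + 9 = 4217 (decimal)
Convert MMDCXXX (Roman numeral) → 1000 + 1000 + 500 + 100 + 10 + 10 + 10 = 2630 (decimal)
Compute 4217 + 2630 = 6847
Convert 6847 (decimal) → 6847 = 6×1000 + 8×100 + 4×10 + 7 → 六千八百四十七 (Chinese numeral)
六千八百四十七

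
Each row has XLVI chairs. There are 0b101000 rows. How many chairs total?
Convert XLVI (Roman numeral) → 40 + 5 + 1 = 46 (decimal)
Convert 0b101000 (binary) → 32 + 8 = 40 (decimal)
Compute 46 × 40 = 1840
1840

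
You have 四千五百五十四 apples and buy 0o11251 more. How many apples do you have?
Convert 四千五百五十四 (Chinese numeral) → 4×1000 + 5×100 + 5×10 + 4 = 4554 (decimal)
Convert 0o11251 (octal) → 1×4096 + 1×512 + 2×64 + 5×8 + 1 = 4777 (decimal)
Compute 4554 + 4777 = 9331
9331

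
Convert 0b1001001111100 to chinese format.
Convert 0b1001001111100 (binary) → 4096 + 512 + 64 + 32 + 16 + 8 + 4 = 4732 (decimal)
Convert 4732 (decimal) → 4732 = 4×1000 + 7×100 + 3×10 + 2 → 四千七百三十二 (Chinese numeral)
四千七百三十二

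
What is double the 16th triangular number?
The 16th triangular number = 16×17/2 = 136
Compute 136 × 2 = 272
272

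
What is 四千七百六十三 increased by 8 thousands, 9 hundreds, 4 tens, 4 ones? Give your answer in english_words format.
Convert 四千七百六十三 (Chinese numeral) → 4×1000 + 7×100 + 6×10 + 3 = 4763 (decimal)
Convert 8 thousands, 9 hundreds, 4 tens, 4 ones (place-value notation) → 8×1000 + 9×100 + 4×10 + 4 = 8944 (decimal)
Compute 4763 + 8944 = 13707
Convert 13707 (decimal) → 13707 = 13×1000 + 7×100 + 7 → thirteen thousand seven hundred seven (English words)
thirteen thousand seven hundred seven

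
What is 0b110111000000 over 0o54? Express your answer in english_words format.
Convert 0b110111000000 (binary) → 2048 + 1024 + 256 + 128 + 64 = 3520 (decimal)
Convert 0o54 (octal) → 5×8 + 4 = 44 (decimal)
Compute 3520 ÷ 44 = 80
Convert 80 (decimal) → eighty (English words)
eighty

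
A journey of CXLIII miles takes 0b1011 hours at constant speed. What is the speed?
Convert CXLIII (Roman numeral) → 100 + 40 + 1 + 1 + 1 = 143 (decimal)
Convert 0b1011 (binary) → 8 + 2 + 1 = 11 (decimal)
Compute 143 ÷ 11 = 13
13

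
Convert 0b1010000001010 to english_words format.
Convert 0b1010000001010 (binary) → 4096 + 1024 + 8 + 2 = 5130 (decimal)
Convert 5130 (decimal) → 5130 = 5×1000 + 1×100 + 30 → five thousand one hundred thirty (English words)
five thousand one hundred thirty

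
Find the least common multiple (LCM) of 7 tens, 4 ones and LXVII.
Convert 7 tens, 4 ones (place-value notation) → 7×10 + 4 = 74 (decimal)
Convert LXVII (Roman numeral) → 50 + 10 + 5 + 1 + 1 = 67 (decimal)
Compute lcm(74, 67) = 4958
4958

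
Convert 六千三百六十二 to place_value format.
Convert 六千三百六十二 (Chinese numeral) → 6×1000 + 3×100 + 6×10 + 2 = 6362 (decimal)
Convert 6362 (decimal) → 6362 = 6×1000 + 3×100 + 6×10 + 2 → 6 thousands, 3 hundreds, 6 tens, 2 ones (place-value notation)
6 thousands, 3 hundreds, 6 tens, 2 ones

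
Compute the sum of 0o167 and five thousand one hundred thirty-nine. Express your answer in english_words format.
Convert 0o167 (octal) → 1×64 + 6×8 + 7 = 119 (decimal)
Convert five thousand one hundred thirty-nine (English words) → 5×1000 + 1×100 + 39 = 5139 (decimal)
Compute 119 + 5139 = 5258
Convert 5258 (decimal) → 5258 = 5×1000 + 2×100 + 58 → five thousand two hundred fifty-eight (English words)
five thousand two hundred fifty-eight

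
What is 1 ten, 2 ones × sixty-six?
Convert 1 ten, 2 ones (place-value notation) → 1×10 + 2 = 12 (decimal)
Convert sixty-six (English words) → 66 (decimal)
Compute 12 × 66 = 792
792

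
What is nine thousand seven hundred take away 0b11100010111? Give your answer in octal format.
Convert nine thousand seven hundred (English words) → 9×1000 + 7×100 = 9700 (decimal)
Convert 0b11100010111 (binary) → 1024 + 512 + 256 + 16 + 4 + 2 + 1 = 1815 (decimal)
Compute 9700 - 1815 = 7885
Convert 7885 (decimal) → 7885 = 1×4096 + 7×512 + 3×64 + 1×8 + 5 → 0o17315 (octal)
0o17315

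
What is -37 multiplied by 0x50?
Convert 0x50 (hexadecimal) → 5×16 = 80 (decimal)
Compute -37 × 80 = -2960
-2960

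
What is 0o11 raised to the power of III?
Convert 0o11 (octal) → 1×8 + 1 = 9 (decimal)
Convert III (Roman numeral) → 1 + 1 + 1 = 3 (decimal)
Compute 9 ^ 3 = 729
729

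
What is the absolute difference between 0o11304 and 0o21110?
Convert 0o11304 (octal) → 1×4096 + 1×512 + 3×64 + 4 = 4804 (decimal)
Convert 0o21110 (octal) → 2×4096 + 1×512 + 1×64 + 1×8 = 8776 (decimal)
Compute |4804 - 8776| = 3972
3972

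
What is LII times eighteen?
Convert LII (Roman numeral) → 50 + 1 + 1 = 52 (decimal)
Convert eighteen (English words) → 18 (decimal)
Compute 52 × 18 = 936
936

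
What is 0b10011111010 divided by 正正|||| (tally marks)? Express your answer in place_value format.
Convert 0b10011111010 (binary) → 1024 + 128 + 64 + 32 + 16 + 8 + 2 = 1274 (decimal)
Convert 正正|||| (tally marks) → 5 + 5 + 4 = 14 (decimal)
Compute 1274 ÷ 14 = 91
Convert 91 (decimal) → 91 = 9×10 + 1 → 9 tens, 1 one (place-value notation)
9 tens, 1 one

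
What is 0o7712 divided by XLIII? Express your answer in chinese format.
Convert 0o7712 (octal) → 7×512 + 7×64 + 1×8 + 2 = 4042 (decimal)
Convert XLIII (Roman numeral) → 40 + 1 + 1 + 1 = 43 (decimal)
Compute 4042 ÷ 43 = 94
Convert 94 (decimal) → 94 = 9×10 + 4 → 九十四 (Chinese numeral)
九十四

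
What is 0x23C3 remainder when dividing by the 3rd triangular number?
Convert 0x23C3 (hexadecimal) → 2×4096 + 3×256 + 12×16 + 3 = 9155 (decimal)
Convert the 3rd triangular number (triangular index) → 3×4/2 = 6 (decimal)
Compute 9155 mod 6 = 5
5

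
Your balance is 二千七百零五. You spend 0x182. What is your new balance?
Convert 二千七百零五 (Chinese numeral) → 2×1000 + 7×100 + 5 = 2705 (decimal)
Convert 0x182 (hexadecimal) → 1×256 + 8×16 + 2 = 386 (decimal)
Compute 2705 - 386 = 2319
2319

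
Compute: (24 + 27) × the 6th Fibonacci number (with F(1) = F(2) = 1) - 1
Convert the 6th Fibonacci number (with F(1) = F(2) = 1) (Fibonacci index) → 1, 1, 2, 3, 5, 8 → 8 (decimal)
Expression in decimal: (24 + 27) × 8 - 1
Parentheses first: 24 + 27 = 51
Multiply: 51 × 8 = 408
Subtract: 408 - 1 = 407
407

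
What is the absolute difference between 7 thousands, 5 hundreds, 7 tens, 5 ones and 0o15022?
Convert 7 thousands, 5 hundreds, 7 tens, 5 ones (place-value notation) → 7×1000 + 5×100 + 7×10 + 5 = 7575 (decimal)
Convert 0o15022 (octal) → 1×4096 + 5×512 + 2×8 + 2 = 6674 (decimal)
Compute |7575 - 6674| = 901
901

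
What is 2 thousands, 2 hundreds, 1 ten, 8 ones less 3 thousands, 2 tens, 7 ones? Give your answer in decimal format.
Convert 2 thousands, 2 hundreds, 1 ten, 8 ones (place-value notation) → 2×1000 + 2×100 + 1×10 + 8 = 2218 (decimal)
Convert 3 thousands, 2 tens, 7 ones (place-value notation) → 3×1000 + 2×10 + 7 = 3027 (decimal)
Compute 2218 - 3027 = -809
-809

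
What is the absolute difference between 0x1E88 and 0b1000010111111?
Convert 0x1E88 (hexadecimal) → 1×4096 + 14×256 + 8×16 + 8 = 7816 (decimal)
Convert 0b1000010111111 (binary) → 4096 + 128 + 32 + 16 + 8 + 4 + 2 + 1 = 4287 (decimal)
Compute |7816 - 4287| = 3529
3529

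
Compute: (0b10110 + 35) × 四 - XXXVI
Convert 0b10110 (binary) → 16 + 4 + 2 = 22 (decimal)
Convert 四 (Chinese numeral) → 4 (decimal)
Convert XXXVI (Roman numeral) → 10 + 10 + 10 + 5 + 1 = 36 (decimal)
Expression in decimal: (22 + 35) × 4 - 36
Parentheses first: 22 + 35 = 57
Multiply: 57 × 4 = 228
Subtract: 228 - 36 = 192
192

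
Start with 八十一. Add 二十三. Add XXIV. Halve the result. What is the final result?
Convert 八十一 (Chinese numeral) → 8×10 + 1 = 81 (decimal)
Start: 81
Convert 二十三 (Chinese numeral) → 2×10 + 3 = 23 (decimal)
81 + 23 = 104
Convert XXIV (Roman numeral) → 10 + 10 + 4 = 24 (decimal)
104 + 24 = 128
128 ÷ 2 = 64
64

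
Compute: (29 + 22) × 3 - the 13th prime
Convert the 13th prime (prime index) → 41 (decimal)
Expression in decimal: (29 + 22) × 3 - 41
Parentheses first: 29 + 22 = 51
Multiply: 51 × 3 = 153
Subtract: 153 - 41 = 112
112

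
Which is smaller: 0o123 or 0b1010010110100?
Convert 0o123 (octal) → 1×64 + 2×8 + 3 = 83 (decimal)
Convert 0b1010010110100 (binary) → 4096 + 1024 + 128 + 32 + 16 + 4 = 5300 (decimal)
Compare 83 vs 5300: smaller = 83
83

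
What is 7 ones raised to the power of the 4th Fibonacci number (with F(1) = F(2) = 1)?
Convert 7 ones (place-value notation) → 7 (decimal)
Convert the 4th Fibonacci number (with F(1) = F(2) = 1) (Fibonacci index) → 1, 1, 2, 3 → 3 (decimal)
Compute 7 ^ 3 = 343
343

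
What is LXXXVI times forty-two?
Convert LXXXVI (Roman numeral) → 50 + 10 + 10 + 10 + 5 + 1 = 86 (decimal)
Convert forty-two (English words) → 42 (decimal)
Compute 86 × 42 = 3612
3612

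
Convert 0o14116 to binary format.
Convert 0o14116 (octal) → 1×4096 + 4×512 + 1×64 + 1×8 + 6 = 6222 (decimal)
Convert 6222 (decimal) → 6222 = 4096 + 2048 + 64 + 8 + 4 + 2 → 0b1100001001110 (binary)
0b1100001001110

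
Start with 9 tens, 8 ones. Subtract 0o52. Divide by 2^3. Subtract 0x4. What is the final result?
Convert 9 tens, 8 ones (place-value notation) → 9×10 + 8 = 98 (decimal)
Start: 98
Convert 0o52 (octal) → 5×8 + 2 = 42 (decimal)
98 - 42 = 56
Convert 2^3 (power) → 8 (decimal)
56 ÷ 8 = 7
Convert 0x4 (hexadecimal) → 4 (decimal)
7 - 4 = 3
3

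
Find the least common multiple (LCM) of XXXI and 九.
Convert XXXI (Roman numeral) → 10 + 10 + 10 + 1 = 31 (decimal)
Convert 九 (Chinese numeral) → 9 (decimal)
Compute lcm(31, 9) = 279
279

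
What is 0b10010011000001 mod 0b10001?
Convert 0b10010011000001 (binary) → 8192 + 1024 + 128 + 64 + 1 = 9409 (decimal)
Convert 0b10001 (binary) → 16 + 1 = 17 (decimal)
Compute 9409 mod 17 = 8
8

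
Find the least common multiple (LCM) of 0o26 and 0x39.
Convert 0o26 (octal) → 2×8 + 6 = 22 (decimal)
Convert 0x39 (hexadecimal) → 3×16 + 9 = 57 (decimal)
Compute lcm(22, 57) = 1254
1254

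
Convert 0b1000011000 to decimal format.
Convert 0b1000011000 (binary) → 512 + 16 + 8 = 536 (decimal)
536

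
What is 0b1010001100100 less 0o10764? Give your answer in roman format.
Convert 0b1010001100100 (binary) → 4096 + 1024 + 64 + 32 + 4 = 5220 (decimal)
Convert 0o10764 (octal) → 1×4096 + 7×64 + 6×8 + 4 = 4596 (decimal)
Compute 5220 - 4596 = 624
Convert 624 (decimal) → 624 = 500 + 100 + 10 + 10 + 4 → DCXXIV (Roman numeral)
DCXXIV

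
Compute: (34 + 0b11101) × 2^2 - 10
Convert 0b11101 (binary) → 16 + 8 + 4 + 1 = 29 (decimal)
Convert 2^2 (power) → 4 (decimal)
Expression in decimal: (34 + 29) × 4 - 10
Parentheses first: 34 + 29 = 63
Multiply: 63 × 4 = 252
Subtract: 252 - 10 = 242
242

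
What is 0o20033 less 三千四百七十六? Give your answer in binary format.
Convert 0o20033 (octal) → 2×4096 + 3×8 + 3 = 8219 (decimal)
Convert 三千四百七十六 (Chinese numeral) → 3×1000 + 4×100 + 7×10 + 6 = 3476 (decimal)
Compute 8219 - 3476 = 4743
Convert 4743 (decimal) → 4743 = 4096 + 512 + 128 + 4 + 2 + 1 → 0b1001010000111 (binary)
0b1001010000111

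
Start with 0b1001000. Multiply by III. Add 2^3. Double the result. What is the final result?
Convert 0b1001000 (binary) → 64 + 8 = 72 (decimal)
Start: 72
Convert III (Roman numeral) → 1 + 1 + 1 = 3 (decimal)
72 × 3 = 216
Convert 2^3 (power) → 8 (decimal)
216 + 8 = 224
224 × 2 = 448
448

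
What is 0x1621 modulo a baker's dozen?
Convert 0x1621 (hexadecimal) → 1×4096 + 6×256 + 2×16 + 1 = 5665 (decimal)
Convert a baker's dozen (colloquial) → 13 (decimal)
Compute 5665 mod 13 = 10
10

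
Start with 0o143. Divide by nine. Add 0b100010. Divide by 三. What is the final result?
Convert 0o143 (octal) → 1×64 + 4×8 + 3 = 99 (decimal)
Start: 99
Convert nine (English words) → 9 (decimal)
99 ÷ 9 = 11
Convert 0b100010 (binary) → 32 + 2 = 34 (decimal)
11 + 34 = 45
Convert 三 (Chinese numeral) → 3 (decimal)
45 ÷ 3 = 15
15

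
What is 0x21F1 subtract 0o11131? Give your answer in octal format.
Convert 0x21F1 (hexadecimal) → 2×4096 + 1×256 + 15×16 + 1 = 8689 (decimal)
Convert 0o11131 (octal) → 1×4096 + 1×512 + 1×64 + 3×8 + 1 = 4697 (decimal)
Compute 8689 - 4697 = 3992
Convert 3992 (decimal) → 3992 = 7×512 + 6×64 + 3×8 → 0o7630 (octal)
0o7630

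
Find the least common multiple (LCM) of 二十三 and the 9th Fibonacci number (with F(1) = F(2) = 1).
Convert 二十三 (Chinese numeral) → 2×10 + 3 = 23 (decimal)
Convert the 9th Fibonacci number (with F(1) = F(2) = 1) (Fibonacci index) → 1, 1, 2, 3, 5, 8, 13, 21, 34 → 34 (decimal)
Compute lcm(23, 34) = 782
782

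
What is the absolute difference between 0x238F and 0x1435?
Convert 0x238F (hexadecimal) → 2×4096 + 3×256 + 8×16 + 15 = 9103 (decimal)
Convert 0x1435 (hexadecimal) → 1×4096 + 4×256 + 3×16 + 5 = 5173 (decimal)
Compute |9103 - 5173| = 3930
3930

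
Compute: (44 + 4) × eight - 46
Convert eight (English words) → 8 (decimal)
Expression in decimal: (44 + 4) × 8 - 46
Parentheses first: 44 + 4 = 48
Multiply: 48 × 8 = 384
Subtract: 384 - 46 = 338
338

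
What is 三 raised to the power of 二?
Convert 三 (Chinese numeral) → 3 (decimal)
Convert 二 (Chinese numeral) → 2 (decimal)
Compute 3 ^ 2 = 9
9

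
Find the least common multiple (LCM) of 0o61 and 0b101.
Convert 0o61 (octal) → 6×8 + 1 = 49 (decimal)
Convert 0b101 (binary) → 4 + 1 = 5 (decimal)
Compute lcm(49, 5) = 245
245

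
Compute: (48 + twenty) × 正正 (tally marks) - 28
Convert twenty (English words) → 20 (decimal)
Convert 正正 (tally marks) → 5 + 5 = 10 (decimal)
Expression in decimal: (48 + 20) × 10 - 28
Parentheses first: 48 + 20 = 68
Multiply: 68 × 10 = 680
Subtract: 680 - 28 = 652
652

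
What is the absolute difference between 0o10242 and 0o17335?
Convert 0o10242 (octal) → 1×4096 + 2×64 + 4×8 + 2 = 4258 (decimal)
Convert 0o17335 (octal) → 1×4096 + 7×512 + 3×64 + 3×8 + 5 = 7901 (decimal)
Compute |4258 - 7901| = 3643
3643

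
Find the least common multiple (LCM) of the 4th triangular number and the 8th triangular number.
Convert the 4th triangular number (triangular index) → 4×5/2 = 10 (decimal)
Convert the 8th triangular number (triangular index) → 8×9/2 = 36 (decimal)
Compute lcm(10, 36) = 180
180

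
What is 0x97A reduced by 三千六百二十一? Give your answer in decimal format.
Convert 0x97A (hexadecimal) → 9×256 + 7×16 + 10 = 2426 (decimal)
Convert 三千六百二十一 (Chinese numeral) → 3×1000 + 6×100 + 2×10 + 1 = 3621 (decimal)
Compute 2426 - 3621 = -1195
-1195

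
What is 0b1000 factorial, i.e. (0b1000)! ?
Convert 0b1000 (binary) → 8 (decimal)
Compute 8! = 40320
40320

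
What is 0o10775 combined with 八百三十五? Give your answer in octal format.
Convert 0o10775 (octal) → 1×4096 + 7×64 + 7×8 + 5 = 4605 (decimal)
Convert 八百三十五 (Chinese numeral) → 8×100 + 3×10 + 5 = 835 (decimal)
Compute 4605 + 835 = 5440
Convert 5440 (decimal) → 5440 = 1×4096 + 2×512 + 5×64 → 0o12500 (octal)
0o12500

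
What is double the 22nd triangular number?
The 22nd triangular number = 22×23/2 = 253
Compute 253 × 2 = 506
506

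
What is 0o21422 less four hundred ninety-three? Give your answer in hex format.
Convert 0o21422 (octal) → 2×4096 + 1×512 + 4×64 + 2×8 + 2 = 8978 (decimal)
Convert four hundred ninety-three (English words) → 4×100 + 93 = 493 (decimal)
Compute 8978 - 493 = 8485
Convert 8485 (decimal) → 8485 = 2×4096 + 1×256 + 2×16 + 5 → 0x2125 (hexadecimal)
0x2125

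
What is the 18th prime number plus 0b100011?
The 18th prime number = 61
Convert 0b100011 (binary) → 32 + 2 + 1 = 35 (decimal)
Compute 61 + 35 = 96
96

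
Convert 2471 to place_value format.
Convert 2471 (decimal) → 2471 = 2×1000 + 4×100 + 7×10 + 1 → 2 thousands, 4 hundreds, 7 tens, 1 one (place-value notation)
2 thousands, 4 hundreds, 7 tens, 1 one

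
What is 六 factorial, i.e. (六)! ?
Convert 六 (Chinese numeral) → 6 (decimal)
Compute 6! = 720
720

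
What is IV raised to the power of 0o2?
Convert IV (Roman numeral) → 4 (decimal)
Convert 0o2 (octal) → 2 (decimal)
Compute 4 ^ 2 = 16
16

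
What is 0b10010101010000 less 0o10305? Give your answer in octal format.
Convert 0b10010101010000 (binary) → 8192 + 1024 + 256 + 64 + 16 = 9552 (decimal)
Convert 0o10305 (octal) → 1×4096 + 3×64 + 5 = 4293 (decimal)
Compute 9552 - 4293 = 5259
Convert 5259 (decimal) → 5259 = 1×4096 + 2×512 + 2×64 + 1×8 + 3 → 0o12213 (octal)
0o12213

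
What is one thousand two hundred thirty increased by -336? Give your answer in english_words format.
Convert one thousand two hundred thirty (English words) → 1×1000 + 2×100 + 30 = 1230 (decimal)
Compute 1230 + -336 = 894
Convert 894 (decimal) → 894 = 8×100 + 94 → eight hundred ninety-four (English words)
eight hundred ninety-four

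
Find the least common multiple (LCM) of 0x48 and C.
Convert 0x48 (hexadecimal) → 4×16 + 8 = 72 (decimal)
Convert C (Roman numeral) → 100 (decimal)
Compute lcm(72, 100) = 1800
1800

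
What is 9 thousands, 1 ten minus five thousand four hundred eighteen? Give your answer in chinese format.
Convert 9 thousands, 1 ten (place-value notation) → 9×1000 + 1×10 = 9010 (decimal)
Convert five thousand four hundred eighteen (English words) → 5×1000 + 4×100 + 18 = 5418 (decimal)
Compute 9010 - 5418 = 3592
Convert 3592 (decimal) → 3592 = 3×1000 + 5×100 + 9×10 + 2 → 三千五百九十二 (Chinese numeral)
三千五百九十二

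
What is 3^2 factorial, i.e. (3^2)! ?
Convert 3^2 (power) → 9 (decimal)
Compute 9! = 362880
362880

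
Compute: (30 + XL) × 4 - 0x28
Convert XL (Roman numeral) → 40 (decimal)
Convert 0x28 (hexadecimal) → 2×16 + 8 = 40 (decimal)
Expression in decimal: (30 + 40) × 4 - 40
Parentheses first: 30 + 40 = 70
Multiply: 70 × 4 = 280
Subtract: 280 - 40 = 240
240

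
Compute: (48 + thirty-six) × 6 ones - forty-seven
Convert thirty-six (English words) → 36 (decimal)
Convert 6 ones (place-value notation) → 6 (decimal)
Convert forty-seven (English words) → 47 (decimal)
Expression in decimal: (48 + 36) × 6 - 47
Parentheses first: 48 + 36 = 84
Multiply: 84 × 6 = 504
Subtract: 504 - 47 = 457
457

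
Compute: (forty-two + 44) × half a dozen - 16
Convert forty-two (English words) → 42 (decimal)
Convert half a dozen (colloquial) → 6 (decimal)
Expression in decimal: (42 + 44) × 6 - 16
Parentheses first: 42 + 44 = 86
Multiply: 86 × 6 = 516
Subtract: 516 - 16 = 500
500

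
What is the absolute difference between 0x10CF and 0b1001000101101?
Convert 0x10CF (hexadecimal) → 1×4096 + 12×16 + 15 = 4303 (decimal)
Convert 0b1001000101101 (binary) → 4096 + 512 + 32 + 8 + 4 + 1 = 4653 (decimal)
Compute |4303 - 4653| = 350
350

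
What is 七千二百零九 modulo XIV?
Convert 七千二百零九 (Chinese numeral) → 7×1000 + 2×100 + 9 = 7209 (decimal)
Convert XIV (Roman numeral) → 10 + 4 = 14 (decimal)
Compute 7209 mod 14 = 13
13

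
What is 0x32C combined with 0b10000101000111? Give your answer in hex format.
Convert 0x32C (hexadecimal) → 3×256 + 2×16 + 12 = 812 (decimal)
Convert 0b10000101000111 (binary) → 8192 + 256 + 64 + 4 + 2 + 1 = 8519 (decimal)
Compute 812 + 8519 = 9331
Convert 9331 (decimal) → 9331 = 2×4096 + 4×256 + 7×16 + 3 → 0x2473 (hexadecimal)
0x2473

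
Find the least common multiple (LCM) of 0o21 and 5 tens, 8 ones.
Convert 0o21 (octal) → 2×8 + 1 = 17 (decimal)
Convert 5 tens, 8 ones (place-value notation) → 5×10 + 8 = 58 (decimal)
Compute lcm(17, 58) = 986
986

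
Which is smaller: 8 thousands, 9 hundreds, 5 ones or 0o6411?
Convert 8 thousands, 9 hundreds, 5 ones (place-value notation) → 8×1000 + 9×100 + 5 = 8905 (decimal)
Convert 0o6411 (octal) → 6×512 + 4×64 + 1×8 + 1 = 3337 (decimal)
Compare 8905 vs 3337: smaller = 3337
3337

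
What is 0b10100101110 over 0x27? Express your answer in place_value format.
Convert 0b10100101110 (binary) → 1024 + 256 + 32 + 8 + 4 + 2 = 1326 (decimal)
Convert 0x27 (hexadecimal) → 2×16 + 7 = 39 (decimal)
Compute 1326 ÷ 39 = 34
Convert 34 (decimal) → 34 = 3×10 + 4 → 3 tens, 4 ones (place-value notation)
3 tens, 4 ones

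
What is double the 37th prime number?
The 37th prime number = 157
Compute 157 × 2 = 314
314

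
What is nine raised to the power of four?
Convert nine (English words) → 9 (decimal)
Convert four (English words) → 4 (decimal)
Compute 9 ^ 4 = 6561
6561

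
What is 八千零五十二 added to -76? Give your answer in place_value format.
Convert 八千零五十二 (Chinese numeral) → 8×1000 + 5×10 + 2 = 8052 (decimal)
Compute 8052 + -76 = 7976
Convert 7976 (decimal) → 7976 = 7×1000 + 9×100 + 7×10 + 6 → 7 thousands, 9 hundreds, 7 tens, 6 ones (place-value notation)
7 thousands, 9 hundreds, 7 tens, 6 ones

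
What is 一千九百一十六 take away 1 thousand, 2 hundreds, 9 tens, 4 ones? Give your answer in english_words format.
Convert 一千九百一十六 (Chinese numeral) → 1×1000 + 9×100 + 1×10 + 6 = 1916 (decimal)
Convert 1 thousand, 2 hundreds, 9 tens, 4 ones (place-value notation) → 1×1000 + 2×100 + 9×10 + 4 = 1294 (decimal)
Compute 1916 - 1294 = 622
Convert 622 (decimal) → 622 = 6×100 + 22 → six hundred twenty-two (English words)
six hundred twenty-two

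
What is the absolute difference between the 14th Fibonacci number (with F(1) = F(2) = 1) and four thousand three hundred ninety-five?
Convert the 14th Fibonacci number (with F(1) = F(2) = 1) (Fibonacci index) → 1, 1, 2, 3, 5, 8, 13, 21, 34, 55, 89, 144, 233, 377 → 377 (decimal)
Convert four thousand three hundred ninety-five (English words) → 4×1000 + 3×100 + 95 = 4395 (decimal)
Compute |377 - 4395| = 4018
4018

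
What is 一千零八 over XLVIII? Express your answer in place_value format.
Convert 一千零八 (Chinese numeral) → 1×1000 + 8 = 1008 (decimal)
Convert XLVIII (Roman numeral) → 40 + 5 + 1 + 1 + 1 = 48 (decimal)
Compute 1008 ÷ 48 = 21
Convert 21 (decimal) → 21 = 2×10 + 1 → 2 tens, 1 one (place-value notation)
2 tens, 1 one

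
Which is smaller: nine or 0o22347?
Convert nine (English words) → 9 (decimal)
Convert 0o22347 (octal) → 2×4096 + 2×512 + 3×64 + 4×8 + 7 = 9447 (decimal)
Compare 9 vs 9447: smaller = 9
9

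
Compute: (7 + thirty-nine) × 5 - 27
Convert thirty-nine (English words) → 39 (decimal)
Expression in decimal: (7 + 39) × 5 - 27
Parentheses first: 7 + 39 = 46
Multiply: 46 × 5 = 230
Subtract: 230 - 27 = 203
203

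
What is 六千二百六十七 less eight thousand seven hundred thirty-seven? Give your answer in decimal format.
Convert 六千二百六十七 (Chinese numeral) → 6×1000 + 2×100 + 6×10 + 7 = 6267 (decimal)
Convert eight thousand seven hundred thirty-seven (English words) → 8×1000 + 7×100 + 37 = 8737 (decimal)
Compute 6267 - 8737 = -2470
-2470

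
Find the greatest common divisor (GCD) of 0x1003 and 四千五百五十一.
Convert 0x1003 (hexadecimal) → 1×4096 + 3 = 4099 (decimal)
Convert 四千五百五十一 (Chinese numeral) → 4×1000 + 5×100 + 5×10 + 1 = 4551 (decimal)
Compute gcd(4099, 4551) = 1
1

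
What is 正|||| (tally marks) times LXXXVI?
Convert 正|||| (tally marks) → 5 + 4 = 9 (decimal)
Convert LXXXVI (Roman numeral) → 50 + 10 + 10 + 10 + 5 + 1 = 86 (decimal)
Compute 9 × 86 = 774
774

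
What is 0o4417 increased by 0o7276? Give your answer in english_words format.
Convert 0o4417 (octal) → 4×512 + 4×64 + 1×8 + 7 = 2319 (decimal)
Convert 0o7276 (octal) → 7×512 + 2×64 + 7×8 + 6 = 3774 (decimal)
Compute 2319 + 3774 = 6093
Convert 6093 (decimal) → 6093 = 6×1000 + 93 → six thousand ninety-three (English words)
six thousand ninety-three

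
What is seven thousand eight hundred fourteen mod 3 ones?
Convert seven thousand eight hundred fourteen (English words) → 7×1000 + 8×100 + 14 = 7814 (decimal)
Convert 3 ones (place-value notation) → 3 (decimal)
Compute 7814 mod 3 = 2
2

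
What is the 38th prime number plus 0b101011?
The 38th prime number = 163
Convert 0b101011 (binary) → 32 + 8 + 2 + 1 = 43 (decimal)
Compute 163 + 43 = 206
206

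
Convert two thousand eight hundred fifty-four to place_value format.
Convert two thousand eight hundred fifty-four (English words) → 2×1000 + 8×100 + 54 = 2854 (decimal)
Convert 2854 (decimal) → 2854 = 2×1000 + 8×100 + 5×10 + 4 → 2 thousands, 8 hundreds, 5 tens, 4 ones (place-value notation)
2 thousands, 8 hundreds, 5 tens, 4 ones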